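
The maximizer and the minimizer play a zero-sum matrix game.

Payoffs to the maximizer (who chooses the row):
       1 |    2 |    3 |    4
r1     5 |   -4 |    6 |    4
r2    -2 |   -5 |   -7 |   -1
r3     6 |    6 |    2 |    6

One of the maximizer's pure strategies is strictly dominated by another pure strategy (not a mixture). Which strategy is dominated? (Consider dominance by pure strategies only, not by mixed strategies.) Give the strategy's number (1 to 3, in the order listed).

2

Compare r2 with r1: 5 > -2, -4 > -5, 6 > -7, 4 > -1.
So r1 strictly dominates r2 for the maximizer; r2 is strictly dominated.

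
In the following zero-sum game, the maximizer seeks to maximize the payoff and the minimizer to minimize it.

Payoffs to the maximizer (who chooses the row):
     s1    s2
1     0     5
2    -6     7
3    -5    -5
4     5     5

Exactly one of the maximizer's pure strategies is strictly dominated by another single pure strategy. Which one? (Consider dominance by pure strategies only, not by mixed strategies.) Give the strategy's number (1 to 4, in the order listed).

3

Compare 3 with 1: 0 > -5, 5 > -5.
So 1 strictly dominates 3 for the maximizer; 3 is strictly dominated.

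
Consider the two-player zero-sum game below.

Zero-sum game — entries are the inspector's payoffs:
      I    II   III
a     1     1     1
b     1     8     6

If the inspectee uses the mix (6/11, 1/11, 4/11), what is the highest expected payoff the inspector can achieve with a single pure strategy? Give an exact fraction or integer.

38/11

a: (1)·(6/11) + (1)·(1/11) + (1)·(4/11) = 1.
b: (1)·(6/11) + (8)·(1/11) + (6)·(4/11) = 38/11.
The best pure response is b with expected payoff 38/11.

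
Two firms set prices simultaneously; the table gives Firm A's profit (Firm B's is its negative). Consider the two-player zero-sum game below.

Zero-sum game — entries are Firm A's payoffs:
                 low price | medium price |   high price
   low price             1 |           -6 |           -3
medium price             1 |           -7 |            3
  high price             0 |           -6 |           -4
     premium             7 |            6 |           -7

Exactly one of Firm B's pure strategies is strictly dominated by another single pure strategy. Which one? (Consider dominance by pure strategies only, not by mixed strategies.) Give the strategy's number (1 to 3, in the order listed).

Firm B prefers columns that give Firm A less. Compare low price with medium price: -6 < 1, -7 < 1, -6 < 0, 6 < 7.
So medium price strictly dominates low price for Firm B; low price is strictly dominated.

1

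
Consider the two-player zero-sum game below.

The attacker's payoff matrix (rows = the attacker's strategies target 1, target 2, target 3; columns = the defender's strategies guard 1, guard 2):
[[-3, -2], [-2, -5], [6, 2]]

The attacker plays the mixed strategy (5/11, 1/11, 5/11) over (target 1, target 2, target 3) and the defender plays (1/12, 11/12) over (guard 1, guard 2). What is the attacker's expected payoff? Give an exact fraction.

-7/22

Against (1/12, 11/12), each row's expected payoff is target 1: -25/12; target 2: -19/4; target 3: 7/3.
Taking the (5/11, 1/11, 5/11)-weighted average: (5/11)·(-25/12) + (1/11)·(-19/4) + (5/11)·(7/3) = -7/22.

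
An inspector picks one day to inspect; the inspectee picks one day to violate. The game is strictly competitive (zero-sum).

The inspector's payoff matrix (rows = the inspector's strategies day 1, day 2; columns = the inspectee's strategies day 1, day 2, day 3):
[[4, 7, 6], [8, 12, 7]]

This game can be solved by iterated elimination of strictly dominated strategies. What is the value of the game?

7

Column day 2 is strictly dominated by day 1 for the inspectee (4<7, 8<12); eliminate day 2.
Row day 1 is strictly dominated by row day 2 (8>4, 7>6); eliminate day 1.
Column day 1 is strictly dominated by day 3 for the inspectee (7<8); eliminate day 1.
Only (day 2, day 3) remains, with payoff 7.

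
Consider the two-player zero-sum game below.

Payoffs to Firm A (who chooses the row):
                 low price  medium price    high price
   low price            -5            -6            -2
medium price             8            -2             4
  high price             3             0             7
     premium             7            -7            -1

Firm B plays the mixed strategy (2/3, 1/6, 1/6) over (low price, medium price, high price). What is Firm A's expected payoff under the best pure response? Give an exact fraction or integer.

low price: (-5)·(2/3) + (-6)·(1/6) + (-2)·(1/6) = -14/3.
medium price: (8)·(2/3) + (-2)·(1/6) + (4)·(1/6) = 17/3.
high price: (3)·(2/3) + (0)·(1/6) + (7)·(1/6) = 19/6.
premium: (7)·(2/3) + (-7)·(1/6) + (-1)·(1/6) = 10/3.
The best pure response is medium price with expected payoff 17/3.

17/3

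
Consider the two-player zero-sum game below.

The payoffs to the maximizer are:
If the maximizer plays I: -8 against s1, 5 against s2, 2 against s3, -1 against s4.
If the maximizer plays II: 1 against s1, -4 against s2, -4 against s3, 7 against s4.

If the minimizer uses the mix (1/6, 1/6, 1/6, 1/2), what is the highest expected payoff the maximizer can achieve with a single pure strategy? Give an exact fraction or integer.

I: (-8)·(1/6) + (5)·(1/6) + (2)·(1/6) + (-1)·(1/2) = -2/3.
II: (1)·(1/6) + (-4)·(1/6) + (-4)·(1/6) + (7)·(1/2) = 7/3.
The best pure response is II with expected payoff 7/3.

7/3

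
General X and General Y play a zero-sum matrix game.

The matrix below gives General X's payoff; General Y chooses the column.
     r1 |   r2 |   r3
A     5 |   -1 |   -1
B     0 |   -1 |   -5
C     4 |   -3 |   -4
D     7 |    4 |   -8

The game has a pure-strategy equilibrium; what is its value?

Row minima: -1, -5, -4, -8 → General X's maximin is -1.
Column maxima: 7, 4, -1 → General Y's minimax is -1.
They coincide at (A, r3), so the value is -1.

-1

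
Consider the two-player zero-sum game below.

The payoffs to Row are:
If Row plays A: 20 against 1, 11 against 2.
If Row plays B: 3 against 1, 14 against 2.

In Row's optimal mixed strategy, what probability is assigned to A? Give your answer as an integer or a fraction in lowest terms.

Row minima are 11 and 3, so Row's maximin is 11; column maxima are 20 and 14, so Column's minimax is 14. These differ, so the equilibrium is in mixed strategies.
Let Row play A with probability p. Column is indifferent when 20p + 3(1−p) = 11p + 14(1−p), giving p = 11/20.

11/20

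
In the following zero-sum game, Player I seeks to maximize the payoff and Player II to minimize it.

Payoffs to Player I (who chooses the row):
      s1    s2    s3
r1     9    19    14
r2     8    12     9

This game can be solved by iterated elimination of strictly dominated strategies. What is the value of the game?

9

Column s2 is strictly dominated by s1 for Player II (9<19, 8<12); eliminate s2.
Column s3 is strictly dominated by s1 for Player II (9<14, 8<9); eliminate s3.
Row r2 is strictly dominated by row r1 (9>8); eliminate r2.
Only (r1, s1) remains, with payoff 9.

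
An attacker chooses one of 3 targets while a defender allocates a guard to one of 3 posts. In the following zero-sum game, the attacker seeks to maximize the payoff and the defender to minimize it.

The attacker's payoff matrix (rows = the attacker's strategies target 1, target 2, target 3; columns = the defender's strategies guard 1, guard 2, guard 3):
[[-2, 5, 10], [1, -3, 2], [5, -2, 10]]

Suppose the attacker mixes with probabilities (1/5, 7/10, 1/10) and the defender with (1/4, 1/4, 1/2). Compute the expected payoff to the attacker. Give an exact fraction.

Against (1/4, 1/4, 1/2), each row's expected payoff is target 1: 23/4; target 2: 1/2; target 3: 23/4.
Taking the (1/5, 7/10, 1/10)-weighted average: (1/5)·(23/4) + (7/10)·(1/2) + (1/10)·(23/4) = 83/40.

83/40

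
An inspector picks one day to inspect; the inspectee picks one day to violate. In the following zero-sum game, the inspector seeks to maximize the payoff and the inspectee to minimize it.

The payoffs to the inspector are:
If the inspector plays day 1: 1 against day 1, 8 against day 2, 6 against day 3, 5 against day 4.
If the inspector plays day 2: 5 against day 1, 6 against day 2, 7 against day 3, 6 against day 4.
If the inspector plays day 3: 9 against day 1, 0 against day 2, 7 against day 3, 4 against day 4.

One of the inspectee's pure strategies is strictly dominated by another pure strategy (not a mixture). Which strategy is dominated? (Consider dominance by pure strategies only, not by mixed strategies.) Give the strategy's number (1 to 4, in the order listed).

The inspectee prefers columns that give the inspector less. Compare day 3 with day 4: 5 < 6, 6 < 7, 4 < 7.
So day 4 strictly dominates day 3 for the inspectee; day 3 is strictly dominated.

3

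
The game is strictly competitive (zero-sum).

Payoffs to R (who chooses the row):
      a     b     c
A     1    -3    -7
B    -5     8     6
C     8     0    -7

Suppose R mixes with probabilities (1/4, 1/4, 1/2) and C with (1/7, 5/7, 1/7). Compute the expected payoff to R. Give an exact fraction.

Against (1/7, 5/7, 1/7), each row's expected payoff is A: -3; B: 41/7; C: 1/7.
Taking the (1/4, 1/4, 1/2)-weighted average: (1/4)·(-3) + (1/4)·(41/7) + (1/2)·(1/7) = 11/14.

11/14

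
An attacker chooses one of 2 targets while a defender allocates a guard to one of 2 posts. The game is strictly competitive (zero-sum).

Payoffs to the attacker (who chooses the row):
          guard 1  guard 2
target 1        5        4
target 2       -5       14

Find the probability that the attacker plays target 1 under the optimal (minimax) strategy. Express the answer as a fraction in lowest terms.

19/20

Row minima are 4 and -5, so the attacker's maximin is 4; column maxima are 5 and 14, so the defender's minimax is 5. These differ, so the equilibrium is in mixed strategies.
Let the attacker play target 1 with probability p. The defender is indifferent when 5p − 5(1−p) = 4p + 14(1−p), giving p = 19/20.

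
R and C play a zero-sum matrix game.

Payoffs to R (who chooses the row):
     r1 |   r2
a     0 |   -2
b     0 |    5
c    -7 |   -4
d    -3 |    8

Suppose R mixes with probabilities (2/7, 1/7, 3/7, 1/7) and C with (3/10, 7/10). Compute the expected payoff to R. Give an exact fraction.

-93/70

Against (3/10, 7/10), each row's expected payoff is a: -7/5; b: 7/2; c: -49/10; d: 47/10.
Taking the (2/7, 1/7, 3/7, 1/7)-weighted average: (2/7)·(-7/5) + (1/7)·(7/2) + (3/7)·(-49/10) + (1/7)·(47/10) = -93/70.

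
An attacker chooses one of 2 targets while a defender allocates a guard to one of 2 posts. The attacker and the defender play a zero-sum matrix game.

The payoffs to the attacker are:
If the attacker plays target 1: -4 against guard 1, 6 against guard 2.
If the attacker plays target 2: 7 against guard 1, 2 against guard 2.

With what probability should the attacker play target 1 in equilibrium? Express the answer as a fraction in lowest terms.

Row minima are -4 and 2, so the attacker's maximin is 2; column maxima are 7 and 6, so the defender's minimax is 6. These differ, so the equilibrium is in mixed strategies.
Let the attacker play target 1 with probability p. The defender is indifferent when −4p + 7(1−p) = 6p + 2(1−p), giving p = 1/3.

1/3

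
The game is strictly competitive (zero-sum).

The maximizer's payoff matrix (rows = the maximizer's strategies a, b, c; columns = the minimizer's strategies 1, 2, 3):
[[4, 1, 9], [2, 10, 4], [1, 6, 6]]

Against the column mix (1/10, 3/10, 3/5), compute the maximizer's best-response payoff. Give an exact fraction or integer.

a: (4)·(1/10) + (1)·(3/10) + (9)·(3/5) = 61/10.
b: (2)·(1/10) + (10)·(3/10) + (4)·(3/5) = 28/5.
c: (1)·(1/10) + (6)·(3/10) + (6)·(3/5) = 11/2.
The best pure response is a with expected payoff 61/10.

61/10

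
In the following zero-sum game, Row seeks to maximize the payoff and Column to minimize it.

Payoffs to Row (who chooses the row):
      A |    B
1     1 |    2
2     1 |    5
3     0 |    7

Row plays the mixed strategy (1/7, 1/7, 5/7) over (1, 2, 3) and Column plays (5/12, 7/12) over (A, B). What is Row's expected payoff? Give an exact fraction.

Against (5/12, 7/12), each row's expected payoff is 1: 19/12; 2: 10/3; 3: 49/12.
Taking the (1/7, 1/7, 5/7)-weighted average: (1/7)·(19/12) + (1/7)·(10/3) + (5/7)·(49/12) = 76/21.

76/21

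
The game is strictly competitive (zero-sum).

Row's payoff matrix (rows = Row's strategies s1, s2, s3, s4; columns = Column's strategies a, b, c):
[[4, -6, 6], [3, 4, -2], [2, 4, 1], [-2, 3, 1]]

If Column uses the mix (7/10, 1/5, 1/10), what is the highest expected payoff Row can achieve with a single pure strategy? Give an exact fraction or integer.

s1: (4)·(7/10) + (-6)·(1/5) + (6)·(1/10) = 11/5.
s2: (3)·(7/10) + (4)·(1/5) + (-2)·(1/10) = 27/10.
s3: (2)·(7/10) + (4)·(1/5) + (1)·(1/10) = 23/10.
s4: (-2)·(7/10) + (3)·(1/5) + (1)·(1/10) = -7/10.
The best pure response is s2 with expected payoff 27/10.

27/10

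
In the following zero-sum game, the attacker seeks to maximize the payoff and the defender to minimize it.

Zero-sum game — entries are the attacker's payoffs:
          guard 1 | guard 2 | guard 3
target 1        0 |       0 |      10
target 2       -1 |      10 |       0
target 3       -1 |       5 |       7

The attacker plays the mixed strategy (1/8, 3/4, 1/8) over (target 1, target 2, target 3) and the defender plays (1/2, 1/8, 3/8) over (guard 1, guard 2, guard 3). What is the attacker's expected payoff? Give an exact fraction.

Against (1/2, 1/8, 3/8), each row's expected payoff is target 1: 15/4; target 2: 3/4; target 3: 11/4.
Taking the (1/8, 3/4, 1/8)-weighted average: (1/8)·(15/4) + (3/4)·(3/4) + (1/8)·(11/4) = 11/8.

11/8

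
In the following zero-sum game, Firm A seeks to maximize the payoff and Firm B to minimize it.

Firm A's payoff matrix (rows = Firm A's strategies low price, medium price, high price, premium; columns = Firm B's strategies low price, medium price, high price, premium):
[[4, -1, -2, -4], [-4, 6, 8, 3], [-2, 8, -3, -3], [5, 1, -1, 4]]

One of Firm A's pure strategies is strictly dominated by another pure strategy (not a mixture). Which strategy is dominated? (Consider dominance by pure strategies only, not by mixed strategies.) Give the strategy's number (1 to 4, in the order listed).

1

Compare low price with premium: 5 > 4, 1 > -1, -1 > -2, 4 > -4.
So premium strictly dominates low price for Firm A; low price is strictly dominated.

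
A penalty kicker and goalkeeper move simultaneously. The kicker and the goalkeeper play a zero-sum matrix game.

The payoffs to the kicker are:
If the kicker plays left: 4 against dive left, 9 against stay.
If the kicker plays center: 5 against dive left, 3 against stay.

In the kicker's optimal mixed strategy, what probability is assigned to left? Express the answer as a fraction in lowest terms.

Row minima are 4 and 3, so the kicker's maximin is 4; column maxima are 5 and 9, so the goalkeeper's minimax is 5. These differ, so the equilibrium is in mixed strategies.
Let the kicker play left with probability p. The goalkeeper is indifferent when 4p + 5(1−p) = 9p + 3(1−p), giving p = 2/7.

2/7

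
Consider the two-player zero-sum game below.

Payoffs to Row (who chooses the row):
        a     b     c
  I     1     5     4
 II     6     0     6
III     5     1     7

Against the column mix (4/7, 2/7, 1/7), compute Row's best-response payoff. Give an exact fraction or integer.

30/7

I: (1)·(4/7) + (5)·(2/7) + (4)·(1/7) = 18/7.
II: (6)·(4/7) + (0)·(2/7) + (6)·(1/7) = 30/7.
III: (5)·(4/7) + (1)·(2/7) + (7)·(1/7) = 29/7.
The best pure response is II with expected payoff 30/7.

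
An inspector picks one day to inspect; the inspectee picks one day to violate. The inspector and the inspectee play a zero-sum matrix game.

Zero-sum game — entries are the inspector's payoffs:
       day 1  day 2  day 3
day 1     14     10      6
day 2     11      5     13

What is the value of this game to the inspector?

25/3

Column day 1 is strictly dominated by day 2 for the inspectee (it gives the inspector more in every row).
The remaining 2×2 game on (day 1, day 2) × (day 2, day 3) has no saddle point. Let the inspector play day 1 with probability p; indifference gives 10p + 5(1−p) = 6p + 13(1−p), so p = 2/3.
Similarly the inspectee's optimal q on day 2 is 7/12, and the value is 10·(7/12) + (6)·(5/12) = 25/3.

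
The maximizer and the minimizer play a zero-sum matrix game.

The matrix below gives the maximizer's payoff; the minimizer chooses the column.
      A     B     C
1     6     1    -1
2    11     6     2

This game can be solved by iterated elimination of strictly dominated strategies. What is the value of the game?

2

Row 1 is strictly dominated by row 2 (11>6, 6>1, 2>-1); eliminate 1.
Column B is strictly dominated by C for the minimizer (2<6); eliminate B.
Column A is strictly dominated by C for the minimizer (2<11); eliminate A.
Only (2, C) remains, with payoff 2.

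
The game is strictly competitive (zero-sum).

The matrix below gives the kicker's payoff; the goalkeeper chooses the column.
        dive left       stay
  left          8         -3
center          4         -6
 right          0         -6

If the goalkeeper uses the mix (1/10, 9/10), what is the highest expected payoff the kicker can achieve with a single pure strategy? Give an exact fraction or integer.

-19/10

left: (8)·(1/10) + (-3)·(9/10) = -19/10.
center: (4)·(1/10) + (-6)·(9/10) = -5.
right: (0)·(1/10) + (-6)·(9/10) = -27/5.
The best pure response is left with expected payoff -19/10.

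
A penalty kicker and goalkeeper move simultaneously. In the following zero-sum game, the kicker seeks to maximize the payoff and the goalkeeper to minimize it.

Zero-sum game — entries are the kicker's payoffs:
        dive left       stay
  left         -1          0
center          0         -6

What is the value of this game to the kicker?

-6/7

Row minima are -1 and -6, so the kicker's maximin is -1; column maxima are 0 and 0, so the goalkeeper's minimax is 0. These differ, so the equilibrium is in mixed strategies.
Let the kicker play left with probability p. The goalkeeper is indifferent when −p = −6(1−p), giving p = 6/7.
Let the goalkeeper play dive left with probability q. The kicker is indifferent when −q = −6(1−q), giving q = 6/7.
The value is -1·(6/7) + (0)·(1/7) = -6/7.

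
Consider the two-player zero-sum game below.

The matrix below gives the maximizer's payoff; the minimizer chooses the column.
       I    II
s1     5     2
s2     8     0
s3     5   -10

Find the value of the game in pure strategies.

Row minima: 2, 0, -10 → the maximizer's maximin is 2.
Column maxima: 8, 2 → the minimizer's minimax is 2.
They coincide at (s1, II), so the value is 2.

2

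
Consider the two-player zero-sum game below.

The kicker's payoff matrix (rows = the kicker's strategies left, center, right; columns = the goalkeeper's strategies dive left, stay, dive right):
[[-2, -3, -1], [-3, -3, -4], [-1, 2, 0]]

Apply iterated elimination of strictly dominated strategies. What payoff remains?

-1

Row center is strictly dominated by row right (-1>-3, 2>-3, 0>-4); eliminate center.
Column dive right is strictly dominated by dive left for the goalkeeper (-2<-1, -1<0); eliminate dive right.
Row left is strictly dominated by row right (-1>-2, 2>-3); eliminate left.
Column stay is strictly dominated by dive left for the goalkeeper (-1<2); eliminate stay.
Only (right, dive left) remains, with payoff -1.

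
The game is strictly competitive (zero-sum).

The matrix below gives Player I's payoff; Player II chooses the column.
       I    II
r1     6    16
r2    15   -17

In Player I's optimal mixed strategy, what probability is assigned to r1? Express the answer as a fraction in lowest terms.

Row minima are 6 and -17, so Player I's maximin is 6; column maxima are 15 and 16, so Player II's minimax is 15. These differ, so the equilibrium is in mixed strategies.
Let Player I play r1 with probability p. Player II is indifferent when 6p + 15(1−p) = 16p − 17(1−p), giving p = 16/21.

16/21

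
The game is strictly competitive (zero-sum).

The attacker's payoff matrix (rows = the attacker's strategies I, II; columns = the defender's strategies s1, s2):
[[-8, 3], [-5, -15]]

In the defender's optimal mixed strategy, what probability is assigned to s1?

Row minima are -8 and -15, so the attacker's maximin is -8; column maxima are -5 and 3, so the defender's minimax is -5. These differ, so the equilibrium is in mixed strategies.
Let the defender play s1 with probability q. The attacker is indifferent when −8q + 3(1−q) = −5q − 15(1−q), giving q = 6/7.

6/7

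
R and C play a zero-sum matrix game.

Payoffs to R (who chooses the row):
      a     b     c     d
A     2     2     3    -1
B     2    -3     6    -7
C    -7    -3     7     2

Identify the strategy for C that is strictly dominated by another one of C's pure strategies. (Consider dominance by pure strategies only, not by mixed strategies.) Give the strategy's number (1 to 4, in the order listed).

C prefers columns that give R less. Compare c with a: 2 < 3, 2 < 6, -7 < 7.
So a strictly dominates c for C; c is strictly dominated.

3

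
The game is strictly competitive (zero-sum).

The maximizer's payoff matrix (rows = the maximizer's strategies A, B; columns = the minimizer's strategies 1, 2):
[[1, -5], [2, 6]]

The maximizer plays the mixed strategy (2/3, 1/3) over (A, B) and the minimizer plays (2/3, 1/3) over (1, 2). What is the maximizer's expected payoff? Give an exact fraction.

Against (2/3, 1/3), each row's expected payoff is A: -1; B: 10/3.
Taking the (2/3, 1/3)-weighted average: (2/3)·(-1) + (1/3)·(10/3) = 4/9.

4/9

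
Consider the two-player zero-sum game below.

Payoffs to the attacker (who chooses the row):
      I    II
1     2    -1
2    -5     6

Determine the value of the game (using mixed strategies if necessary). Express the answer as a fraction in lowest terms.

1/2

Row minima are -1 and -5, so the attacker's maximin is -1; column maxima are 2 and 6, so the defender's minimax is 2. These differ, so the equilibrium is in mixed strategies.
Let the attacker play 1 with probability p. The defender is indifferent when 2p − 5(1−p) = −p + 6(1−p), giving p = 11/14.
Let the defender play I with probability q. The attacker is indifferent when 2q − (1−q) = −5q + 6(1−q), giving q = 1/2.
The value is 2·(1/2) + (-1)·(1/2) = 1/2.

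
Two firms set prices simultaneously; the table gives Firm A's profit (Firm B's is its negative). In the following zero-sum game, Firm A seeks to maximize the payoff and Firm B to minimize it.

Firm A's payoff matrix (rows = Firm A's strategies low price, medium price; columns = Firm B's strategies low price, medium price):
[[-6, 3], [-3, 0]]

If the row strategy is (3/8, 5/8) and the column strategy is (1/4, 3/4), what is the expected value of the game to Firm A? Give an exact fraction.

Against (1/4, 3/4), each row's expected payoff is low price: 3/4; medium price: -3/4.
Taking the (3/8, 5/8)-weighted average: (3/8)·(3/4) + (5/8)·(-3/4) = -3/16.

-3/16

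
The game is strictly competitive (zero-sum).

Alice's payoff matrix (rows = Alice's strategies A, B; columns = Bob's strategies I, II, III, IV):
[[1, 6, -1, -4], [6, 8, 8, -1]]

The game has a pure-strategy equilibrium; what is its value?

-1

Row minima: -4, -1 → Alice's maximin is -1.
Column maxima: 6, 8, 8, -1 → Bob's minimax is -1.
They coincide at (B, IV), so the value is -1.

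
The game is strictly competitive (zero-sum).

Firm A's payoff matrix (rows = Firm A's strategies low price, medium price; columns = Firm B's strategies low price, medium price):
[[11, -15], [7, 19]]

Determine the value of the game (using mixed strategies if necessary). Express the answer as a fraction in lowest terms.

Row minima are -15 and 7, so Firm A's maximin is 7; column maxima are 11 and 19, so Firm B's minimax is 11. These differ, so the equilibrium is in mixed strategies.
Let Firm A play low price with probability p. Firm B is indifferent when 11p + 7(1−p) = −15p + 19(1−p), giving p = 6/19.
Let Firm B play low price with probability q. Firm A is indifferent when 11q − 15(1−q) = 7q + 19(1−q), giving q = 17/19.
The value is 11·(17/19) + (-15)·(2/19) = 157/19.

157/19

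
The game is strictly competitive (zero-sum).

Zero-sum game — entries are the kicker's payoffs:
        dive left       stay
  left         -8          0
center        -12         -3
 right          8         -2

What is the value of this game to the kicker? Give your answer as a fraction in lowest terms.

-8/9

Row center is strictly dominated by row left, so the kicker never plays it.
The remaining 2×2 game on (left, right) × (dive left, stay) has no saddle point. Let the kicker play left with probability p; indifference gives −8p + 8(1−p) = −2(1−p), so p = 5/9.
Similarly the goalkeeper's optimal q on dive left is 1/9, and the value is -8·(1/9) + (0)·(8/9) = -8/9.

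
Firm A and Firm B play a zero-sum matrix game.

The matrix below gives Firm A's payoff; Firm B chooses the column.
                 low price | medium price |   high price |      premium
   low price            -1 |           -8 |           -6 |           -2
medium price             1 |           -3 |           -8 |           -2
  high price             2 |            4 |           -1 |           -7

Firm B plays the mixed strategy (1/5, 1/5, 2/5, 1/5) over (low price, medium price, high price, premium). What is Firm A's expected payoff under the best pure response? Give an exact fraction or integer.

low price: (-1)·(1/5) + (-8)·(1/5) + (-6)·(2/5) + (-2)·(1/5) = -23/5.
medium price: (1)·(1/5) + (-3)·(1/5) + (-8)·(2/5) + (-2)·(1/5) = -4.
high price: (2)·(1/5) + (4)·(1/5) + (-1)·(2/5) + (-7)·(1/5) = -3/5.
The best pure response is high price with expected payoff -3/5.

-3/5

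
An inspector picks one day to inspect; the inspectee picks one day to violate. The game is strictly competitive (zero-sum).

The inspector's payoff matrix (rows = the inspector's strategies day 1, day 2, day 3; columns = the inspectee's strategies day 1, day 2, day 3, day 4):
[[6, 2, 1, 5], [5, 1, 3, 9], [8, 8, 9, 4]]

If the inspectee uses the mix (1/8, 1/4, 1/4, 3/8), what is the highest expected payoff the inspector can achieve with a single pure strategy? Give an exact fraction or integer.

day 1: (6)·(1/8) + (2)·(1/4) + (1)·(1/4) + (5)·(3/8) = 27/8.
day 2: (5)·(1/8) + (1)·(1/4) + (3)·(1/4) + (9)·(3/8) = 5.
day 3: (8)·(1/8) + (8)·(1/4) + (9)·(1/4) + (4)·(3/8) = 27/4.
The best pure response is day 3 with expected payoff 27/4.

27/4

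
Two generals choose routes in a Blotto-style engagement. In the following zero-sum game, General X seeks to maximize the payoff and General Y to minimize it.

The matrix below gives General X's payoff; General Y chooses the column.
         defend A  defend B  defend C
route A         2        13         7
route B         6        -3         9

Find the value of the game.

21/5

Column defend C is strictly dominated by defend A for General Y (it gives General X more in every row).
The remaining 2×2 game on (route A, route B) × (defend A, defend B) has no saddle point. Let General X play route A with probability p; indifference gives 2p + 6(1−p) = 13p − 3(1−p), so p = 9/20.
Similarly General Y's optimal q on defend A is 4/5, and the value is 2·(4/5) + (13)·(1/5) = 21/5.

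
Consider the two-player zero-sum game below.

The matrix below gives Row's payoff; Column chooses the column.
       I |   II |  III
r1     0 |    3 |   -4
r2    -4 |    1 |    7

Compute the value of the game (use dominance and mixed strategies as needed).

Column II is strictly dominated by I for Column (it gives Row more in every row).
The remaining 2×2 game on (r1, r2) × (I, III) has no saddle point. Let Row play r1 with probability p; indifference gives −4(1−p) = −4p + 7(1−p), so p = 11/15.
Similarly Column's optimal q on I is 11/15, and the value is 0·(11/15) + (-4)·(4/15) = -16/15.

-16/15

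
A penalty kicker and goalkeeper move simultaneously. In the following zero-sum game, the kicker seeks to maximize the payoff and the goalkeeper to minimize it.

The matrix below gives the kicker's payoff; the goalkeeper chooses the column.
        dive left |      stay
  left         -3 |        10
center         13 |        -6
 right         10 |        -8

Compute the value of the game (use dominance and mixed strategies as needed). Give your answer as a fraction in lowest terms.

Row right is strictly dominated by row center, so the kicker never plays it.
The remaining 2×2 game on (left, center) × (dive left, stay) has no saddle point. Let the kicker play left with probability p; indifference gives −3p + 13(1−p) = 10p − 6(1−p), so p = 19/32.
Similarly the goalkeeper's optimal q on dive left is 1/2, and the value is -3·(1/2) + (10)·(1/2) = 7/2.

7/2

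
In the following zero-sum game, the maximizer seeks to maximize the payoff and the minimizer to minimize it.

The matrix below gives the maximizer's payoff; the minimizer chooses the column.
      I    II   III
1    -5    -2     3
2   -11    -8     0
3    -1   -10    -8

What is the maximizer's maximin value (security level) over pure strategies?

The worst-case payoff for each row is 1: -5, 2: -11, 3: -10.
The best of these is -5.

-5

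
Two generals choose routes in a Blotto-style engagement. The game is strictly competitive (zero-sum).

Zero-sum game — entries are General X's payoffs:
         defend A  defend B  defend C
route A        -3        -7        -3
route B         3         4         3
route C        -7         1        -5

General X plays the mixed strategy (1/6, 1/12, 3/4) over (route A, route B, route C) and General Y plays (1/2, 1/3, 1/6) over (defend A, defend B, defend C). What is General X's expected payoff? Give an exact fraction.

-31/9

Against (1/2, 1/3, 1/6), each row's expected payoff is route A: -13/3; route B: 10/3; route C: -4.
Taking the (1/6, 1/12, 3/4)-weighted average: (1/6)·(-13/3) + (1/12)·(10/3) + (3/4)·(-4) = -31/9.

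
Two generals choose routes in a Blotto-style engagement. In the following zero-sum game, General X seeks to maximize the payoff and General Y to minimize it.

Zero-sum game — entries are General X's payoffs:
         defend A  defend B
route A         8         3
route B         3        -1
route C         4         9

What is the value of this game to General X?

6

Row route B is strictly dominated by row route A, so General X never plays it.
The remaining 2×2 game on (route A, route C) × (defend A, defend B) has no saddle point. Let General X play route A with probability p; indifference gives 8p + 4(1−p) = 3p + 9(1−p), so p = 1/2.
Similarly General Y's optimal q on defend A is 3/5, and the value is 8·(3/5) + (3)·(2/5) = 6.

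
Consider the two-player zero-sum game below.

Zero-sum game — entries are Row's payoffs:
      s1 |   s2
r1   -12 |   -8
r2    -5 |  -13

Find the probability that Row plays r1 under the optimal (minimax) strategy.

2/3

Row minima are -12 and -13, so Row's maximin is -12; column maxima are -5 and -8, so Column's minimax is -8. These differ, so the equilibrium is in mixed strategies.
Let Row play r1 with probability p. Column is indifferent when −12p − 5(1−p) = −8p − 13(1−p), giving p = 2/3.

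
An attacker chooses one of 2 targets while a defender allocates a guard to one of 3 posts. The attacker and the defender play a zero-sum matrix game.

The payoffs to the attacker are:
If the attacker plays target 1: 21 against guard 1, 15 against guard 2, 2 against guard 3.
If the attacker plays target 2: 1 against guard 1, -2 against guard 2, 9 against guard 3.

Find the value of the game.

Column guard 1 is strictly dominated by guard 2 for the defender (it gives the attacker more in every row).
The remaining 2×2 game on (target 1, target 2) × (guard 2, guard 3) has no saddle point. Let the attacker play target 1 with probability p; indifference gives 15p − 2(1−p) = 2p + 9(1−p), so p = 11/24.
Similarly the defender's optimal q on guard 2 is 7/24, and the value is 15·(7/24) + (2)·(17/24) = 139/24.

139/24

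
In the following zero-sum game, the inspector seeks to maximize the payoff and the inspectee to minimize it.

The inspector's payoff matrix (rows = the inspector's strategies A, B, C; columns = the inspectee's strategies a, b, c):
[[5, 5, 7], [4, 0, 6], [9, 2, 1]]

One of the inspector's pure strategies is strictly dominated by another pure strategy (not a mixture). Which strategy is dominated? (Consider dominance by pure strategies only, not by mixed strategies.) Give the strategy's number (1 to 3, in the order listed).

Compare B with A: 5 > 4, 5 > 0, 7 > 6.
So A strictly dominates B for the inspector; B is strictly dominated.

2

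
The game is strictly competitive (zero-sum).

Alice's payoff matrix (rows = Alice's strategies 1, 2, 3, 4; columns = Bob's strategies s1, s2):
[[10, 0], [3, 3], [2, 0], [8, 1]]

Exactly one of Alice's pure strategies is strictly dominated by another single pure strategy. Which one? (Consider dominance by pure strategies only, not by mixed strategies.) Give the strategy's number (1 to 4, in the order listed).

Compare 3 with 2: 3 > 2, 3 > 0.
So 2 strictly dominates 3 for Alice; 3 is strictly dominated.

3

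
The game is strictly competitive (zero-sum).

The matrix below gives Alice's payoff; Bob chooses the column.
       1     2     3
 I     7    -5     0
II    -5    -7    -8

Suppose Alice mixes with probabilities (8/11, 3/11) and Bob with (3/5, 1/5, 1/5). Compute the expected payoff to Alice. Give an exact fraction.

38/55

Against (3/5, 1/5, 1/5), each row's expected payoff is I: 16/5; II: -6.
Taking the (8/11, 3/11)-weighted average: (8/11)·(16/5) + (3/11)·(-6) = 38/55.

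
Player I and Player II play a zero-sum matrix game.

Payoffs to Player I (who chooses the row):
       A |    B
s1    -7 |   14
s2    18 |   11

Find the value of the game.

Row minima are -7 and 11, so Player I's maximin is 11; column maxima are 18 and 14, so Player II's minimax is 14. These differ, so the equilibrium is in mixed strategies.
Let Player I play s1 with probability p. Player II is indifferent when −7p + 18(1−p) = 14p + 11(1−p), giving p = 1/4.
Let Player II play A with probability q. Player I is indifferent when −7q + 14(1−q) = 18q + 11(1−q), giving q = 3/28.
The value is -7·(3/28) + (14)·(25/28) = 47/4.

47/4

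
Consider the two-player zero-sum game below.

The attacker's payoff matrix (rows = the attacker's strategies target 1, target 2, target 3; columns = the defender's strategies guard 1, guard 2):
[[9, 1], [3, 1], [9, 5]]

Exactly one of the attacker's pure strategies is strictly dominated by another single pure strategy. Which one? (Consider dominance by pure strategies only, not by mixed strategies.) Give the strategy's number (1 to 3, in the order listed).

2

Compare target 2 with target 3: 9 > 3, 5 > 1.
So target 3 strictly dominates target 2 for the attacker; target 2 is strictly dominated.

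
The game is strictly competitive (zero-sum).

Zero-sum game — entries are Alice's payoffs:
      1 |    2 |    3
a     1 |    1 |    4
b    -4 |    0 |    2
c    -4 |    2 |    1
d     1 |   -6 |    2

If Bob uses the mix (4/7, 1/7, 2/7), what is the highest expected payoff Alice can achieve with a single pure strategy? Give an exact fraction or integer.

a: (1)·(4/7) + (1)·(1/7) + (4)·(2/7) = 13/7.
b: (-4)·(4/7) + (0)·(1/7) + (2)·(2/7) = -12/7.
c: (-4)·(4/7) + (2)·(1/7) + (1)·(2/7) = -12/7.
d: (1)·(4/7) + (-6)·(1/7) + (2)·(2/7) = 2/7.
The best pure response is a with expected payoff 13/7.

13/7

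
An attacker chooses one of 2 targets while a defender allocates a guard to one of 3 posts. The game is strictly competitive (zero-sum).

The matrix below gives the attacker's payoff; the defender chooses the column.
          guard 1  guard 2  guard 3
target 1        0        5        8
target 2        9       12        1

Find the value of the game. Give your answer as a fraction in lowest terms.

9/2

Column guard 2 is strictly dominated by guard 1 for the defender (it gives the attacker more in every row).
The remaining 2×2 game on (target 1, target 2) × (guard 1, guard 3) has no saddle point. Let the attacker play target 1 with probability p; indifference gives 9(1−p) = 8p + (1−p), so p = 1/2.
Similarly the defender's optimal q on guard 1 is 7/16, and the value is 0·(7/16) + (8)·(9/16) = 9/2.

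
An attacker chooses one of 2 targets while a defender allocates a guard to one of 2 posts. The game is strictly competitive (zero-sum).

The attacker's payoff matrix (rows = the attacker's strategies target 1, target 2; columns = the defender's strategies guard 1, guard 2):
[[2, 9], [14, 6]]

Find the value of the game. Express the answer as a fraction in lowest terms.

38/5

Row minima are 2 and 6, so the attacker's maximin is 6; column maxima are 14 and 9, so the defender's minimax is 9. These differ, so the equilibrium is in mixed strategies.
Let the attacker play target 1 with probability p. The defender is indifferent when 2p + 14(1−p) = 9p + 6(1−p), giving p = 8/15.
Let the defender play guard 1 with probability q. The attacker is indifferent when 2q + 9(1−q) = 14q + 6(1−q), giving q = 1/5.
The value is 2·(1/5) + (9)·(4/5) = 38/5.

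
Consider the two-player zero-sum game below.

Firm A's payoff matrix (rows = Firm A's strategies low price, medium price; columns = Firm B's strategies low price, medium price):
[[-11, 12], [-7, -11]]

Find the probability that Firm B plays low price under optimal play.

23/27

Row minima are -11 and -11, so Firm A's maximin is -11; column maxima are -7 and 12, so Firm B's minimax is -7. These differ, so the equilibrium is in mixed strategies.
Let Firm B play low price with probability q. Firm A is indifferent when −11q + 12(1−q) = −7q − 11(1−q), giving q = 23/27.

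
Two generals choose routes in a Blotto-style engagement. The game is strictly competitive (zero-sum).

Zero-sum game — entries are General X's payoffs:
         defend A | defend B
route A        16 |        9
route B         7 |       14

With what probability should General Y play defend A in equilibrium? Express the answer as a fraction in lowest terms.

Row minima are 9 and 7, so General X's maximin is 9; column maxima are 16 and 14, so General Y's minimax is 14. These differ, so the equilibrium is in mixed strategies.
Let General Y play defend A with probability q. General X is indifferent when 16q + 9(1−q) = 7q + 14(1−q), giving q = 5/14.

5/14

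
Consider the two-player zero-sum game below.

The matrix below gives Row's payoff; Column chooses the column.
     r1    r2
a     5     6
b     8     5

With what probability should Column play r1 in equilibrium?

Row minima are 5 and 5, so Row's maximin is 5; column maxima are 8 and 6, so Column's minimax is 6. These differ, so the equilibrium is in mixed strategies.
Let Column play r1 with probability q. Row is indifferent when 5q + 6(1−q) = 8q + 5(1−q), giving q = 1/4.

1/4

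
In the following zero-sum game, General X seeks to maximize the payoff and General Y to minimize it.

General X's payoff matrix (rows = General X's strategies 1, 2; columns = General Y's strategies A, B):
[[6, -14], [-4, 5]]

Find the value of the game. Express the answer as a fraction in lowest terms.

-26/29

Row minima are -14 and -4, so General X's maximin is -4; column maxima are 6 and 5, so General Y's minimax is 5. These differ, so the equilibrium is in mixed strategies.
Let General X play 1 with probability p. General Y is indifferent when 6p − 4(1−p) = −14p + 5(1−p), giving p = 9/29.
Let General Y play A with probability q. General X is indifferent when 6q − 14(1−q) = −4q + 5(1−q), giving q = 19/29.
The value is 6·(19/29) + (-14)·(10/29) = -26/29.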